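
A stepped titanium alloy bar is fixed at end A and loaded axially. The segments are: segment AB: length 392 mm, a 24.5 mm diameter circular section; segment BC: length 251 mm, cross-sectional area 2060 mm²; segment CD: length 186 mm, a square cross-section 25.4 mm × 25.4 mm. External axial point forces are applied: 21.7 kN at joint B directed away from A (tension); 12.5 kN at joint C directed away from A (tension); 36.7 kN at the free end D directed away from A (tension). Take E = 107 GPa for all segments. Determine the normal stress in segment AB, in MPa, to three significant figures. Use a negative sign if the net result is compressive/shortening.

150 MPa

Internal axial forces (sectioning from the free end, tension +): N_CD = 36.7 kN, N_BC = 49.2 kN, N_AB = 70.9 kN.
A_AB = 471.4 mm².
σ_AB = N_AB/A_AB = 70900/471.4 = 150.4 MPa.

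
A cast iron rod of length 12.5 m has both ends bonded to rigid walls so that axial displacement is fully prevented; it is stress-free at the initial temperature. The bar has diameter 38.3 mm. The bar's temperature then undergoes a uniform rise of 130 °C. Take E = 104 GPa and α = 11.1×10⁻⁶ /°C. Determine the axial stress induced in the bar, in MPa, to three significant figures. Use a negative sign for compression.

-150 MPa

Free thermal expansion αLΔT = 11.1e-6 · 12500 · 130 = 18.04 mm.
The walls impose strain ε = −(18.04)/12500 = -1.4430e-03; σ = Eε = 104000 · -1.4430e-03 = -150.1 MPa.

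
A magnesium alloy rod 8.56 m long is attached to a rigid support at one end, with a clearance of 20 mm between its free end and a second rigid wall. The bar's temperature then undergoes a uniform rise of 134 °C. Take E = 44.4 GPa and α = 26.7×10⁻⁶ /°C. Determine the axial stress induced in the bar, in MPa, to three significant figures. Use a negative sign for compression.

-55.1 MPa

Free thermal expansion αLΔT = 26.7e-6 · 8560 · 134 = 30.63 mm.
The walls engage after the gap closes; constrained expansion = 30.63 − 20 = 10.63 mm.
The walls impose strain ε = −(10.63)/8560 = -1.2414e-03; σ = Eε = 44400 · -1.2414e-03 = -55.12 MPa.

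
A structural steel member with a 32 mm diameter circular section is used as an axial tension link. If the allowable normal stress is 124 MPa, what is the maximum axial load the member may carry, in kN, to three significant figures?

A = 804.2 mm².
P_max = σ_allow · A = 124 · 804.2 = 99730 N = 99.73 kN.

99.7 kN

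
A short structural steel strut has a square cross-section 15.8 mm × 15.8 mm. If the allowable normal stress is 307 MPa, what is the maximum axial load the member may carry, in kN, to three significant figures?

A = 249.6 mm².
P_max = σ_allow · A = 307 · 249.6 = 76640 N = 76.64 kN.

76.6 kN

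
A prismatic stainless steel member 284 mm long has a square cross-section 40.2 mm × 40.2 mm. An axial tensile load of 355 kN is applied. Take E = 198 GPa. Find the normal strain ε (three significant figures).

A = 1616 mm².
σ = N/A = 219.7 MPa; ε = σ/E = 219.7/198000 = 1.109e-03.

0.00111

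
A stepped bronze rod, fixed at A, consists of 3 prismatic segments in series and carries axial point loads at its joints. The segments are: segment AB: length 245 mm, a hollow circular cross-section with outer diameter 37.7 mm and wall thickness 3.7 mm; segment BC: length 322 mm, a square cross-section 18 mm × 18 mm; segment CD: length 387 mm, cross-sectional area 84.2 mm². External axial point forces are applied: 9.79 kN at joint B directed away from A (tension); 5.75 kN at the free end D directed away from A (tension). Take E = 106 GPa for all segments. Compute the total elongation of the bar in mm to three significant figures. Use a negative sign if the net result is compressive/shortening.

0.394 mm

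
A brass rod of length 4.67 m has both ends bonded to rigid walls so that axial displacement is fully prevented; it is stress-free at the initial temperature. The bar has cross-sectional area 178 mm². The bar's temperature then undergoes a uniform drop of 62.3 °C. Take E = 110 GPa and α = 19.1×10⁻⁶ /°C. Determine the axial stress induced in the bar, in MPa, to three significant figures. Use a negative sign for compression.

Free thermal expansion αLΔT = 19.1e-6 · 4670 · -62.3 = -5.557 mm.
The walls impose strain ε = −(-5.557)/4670 = 1.1899e-03; σ = Eε = 110000 · 1.1899e-03 = 130.9 MPa.

131 MPa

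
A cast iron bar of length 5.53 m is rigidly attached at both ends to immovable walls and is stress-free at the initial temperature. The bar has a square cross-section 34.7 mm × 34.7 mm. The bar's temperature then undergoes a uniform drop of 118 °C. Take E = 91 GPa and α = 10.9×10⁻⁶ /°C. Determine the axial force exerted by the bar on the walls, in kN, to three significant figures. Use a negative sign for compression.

141 kN

Free thermal expansion αLΔT = 10.9e-6 · 5530 · -118 = -7.113 mm.
The walls impose strain ε = −(-7.113)/5530 = 1.2862e-03; σ = Eε = 91000 · 1.2862e-03 = 117 MPa.
Wall reaction R = σ·A = 117·1204 = 140900 N = 140.9 kN.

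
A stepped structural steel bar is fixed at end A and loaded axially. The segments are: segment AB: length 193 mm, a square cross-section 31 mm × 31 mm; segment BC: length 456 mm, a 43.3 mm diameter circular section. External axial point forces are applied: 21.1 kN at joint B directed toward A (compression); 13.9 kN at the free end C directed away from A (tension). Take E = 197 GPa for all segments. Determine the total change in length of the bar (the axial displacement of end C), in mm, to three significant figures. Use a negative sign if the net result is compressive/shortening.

0.0145 mm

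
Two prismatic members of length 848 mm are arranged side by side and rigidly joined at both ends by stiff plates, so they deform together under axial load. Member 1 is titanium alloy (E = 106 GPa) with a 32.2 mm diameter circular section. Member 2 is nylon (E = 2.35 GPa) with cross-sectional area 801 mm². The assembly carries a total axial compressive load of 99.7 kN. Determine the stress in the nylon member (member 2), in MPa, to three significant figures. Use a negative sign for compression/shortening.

A_1 = 814.3 mm².
Equal strain + equilibrium ⇒ each member carries load in proportion to AE: A₁E₁ = 86320000 N, A₂E₂ = 1882000 N, ΣAE = 88200000 N.
σ₂ = P·E₂/ΣAE = -99700·2350/88200000 = -2.656 MPa.

-2.66 MPa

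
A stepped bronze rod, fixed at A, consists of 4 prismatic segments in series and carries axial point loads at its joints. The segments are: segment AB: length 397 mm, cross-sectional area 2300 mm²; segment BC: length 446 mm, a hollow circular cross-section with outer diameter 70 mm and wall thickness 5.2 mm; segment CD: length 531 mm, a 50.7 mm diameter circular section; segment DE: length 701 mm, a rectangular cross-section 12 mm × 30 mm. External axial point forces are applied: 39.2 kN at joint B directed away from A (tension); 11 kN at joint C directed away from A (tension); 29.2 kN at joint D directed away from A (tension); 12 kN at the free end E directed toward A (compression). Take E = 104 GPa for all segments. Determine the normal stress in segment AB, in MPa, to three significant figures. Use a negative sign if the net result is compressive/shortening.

29.3 MPa

Internal axial forces (sectioning from the free end, tension +): N_DE = -12 kN, N_CD = 17.2 kN, N_BC = 28.2 kN, N_AB = 67.4 kN.
σ_AB = N_AB/A_AB = 67400/2300 = 29.3 MPa.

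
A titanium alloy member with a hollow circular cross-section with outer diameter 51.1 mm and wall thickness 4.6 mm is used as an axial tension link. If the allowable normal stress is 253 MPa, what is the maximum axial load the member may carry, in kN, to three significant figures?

A = 672 mm².
P_max = σ_allow · A = 253 · 672 = 170000 N = 170 kN.

170 kN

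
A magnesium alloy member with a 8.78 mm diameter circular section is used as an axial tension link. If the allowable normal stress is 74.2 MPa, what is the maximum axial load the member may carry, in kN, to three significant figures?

4.49 kN

A = 60.55 mm².
P_max = σ_allow · A = 74.2 · 60.55 = 4492 N = 4.492 kN.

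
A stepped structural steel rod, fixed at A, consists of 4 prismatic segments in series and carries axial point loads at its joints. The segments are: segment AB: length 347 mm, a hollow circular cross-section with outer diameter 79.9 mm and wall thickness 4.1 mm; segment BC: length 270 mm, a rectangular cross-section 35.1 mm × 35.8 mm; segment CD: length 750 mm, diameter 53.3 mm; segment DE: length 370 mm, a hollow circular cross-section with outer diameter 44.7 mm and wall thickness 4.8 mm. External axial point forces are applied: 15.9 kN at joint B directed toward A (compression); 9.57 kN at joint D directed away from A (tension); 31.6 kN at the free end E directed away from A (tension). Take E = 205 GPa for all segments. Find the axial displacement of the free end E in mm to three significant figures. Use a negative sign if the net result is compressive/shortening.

Internal axial forces (sectioning from the free end, tension +): N_DE = 31.6 kN, N_CD = 41.17 kN, N_BC = 41.17 kN, N_AB = 25.27 kN.
A_AB = 976.3 mm².
A_BC = 1257 mm².
A_CD = 2231 mm².
A_DE = 601.7 mm².
δ_AB = 25270·347/(976.3·205000) = 0.04381 mm
δ_BC = 41170·270/(1257·205000) = 0.04315 mm
δ_CD = 41170·750/(2231·205000) = 0.06751 mm
δ_DE = 31600·370/(601.7·205000) = 0.09479 mm
δ = Σδ_i = 0.2493 mm.

0.249 mm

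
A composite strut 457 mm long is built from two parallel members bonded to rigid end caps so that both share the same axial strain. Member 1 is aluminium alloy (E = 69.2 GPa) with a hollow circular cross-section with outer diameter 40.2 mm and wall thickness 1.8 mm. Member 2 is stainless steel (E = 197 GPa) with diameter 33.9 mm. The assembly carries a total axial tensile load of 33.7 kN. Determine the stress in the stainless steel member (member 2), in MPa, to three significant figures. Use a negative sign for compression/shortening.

A_1 = 217.1 mm².
A_2 = 902.6 mm².
Equal strain + equilibrium ⇒ each member carries load in proportion to AE: A₁E₁ = 15030000 N, A₂E₂ = 177800000 N, ΣAE = 192800000 N.
σ₂ = P·E₂/ΣAE = 33700·197000/192800000 = 34.43 MPa.

34.4 MPa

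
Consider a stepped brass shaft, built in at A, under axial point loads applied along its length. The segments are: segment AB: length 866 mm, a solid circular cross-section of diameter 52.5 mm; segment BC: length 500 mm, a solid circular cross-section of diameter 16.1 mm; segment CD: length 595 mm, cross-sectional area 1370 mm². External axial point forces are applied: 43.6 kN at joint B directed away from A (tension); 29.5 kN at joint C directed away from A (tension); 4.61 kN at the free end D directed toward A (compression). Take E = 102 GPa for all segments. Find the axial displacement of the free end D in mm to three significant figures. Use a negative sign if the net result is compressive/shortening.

0.848 mm

Internal axial forces (sectioning from the free end, tension +): N_CD = -4.61 kN, N_BC = 24.89 kN, N_AB = 68.49 kN.
A_AB = 2165 mm².
A_BC = 203.6 mm².
δ_AB = 68490·866/(2165·102000) = 0.2686 mm
δ_BC = 24890·500/(203.6·102000) = 0.5993 mm
δ_CD = -4610·595/(1370·102000) = -0.01963 mm
δ = Σδ_i = 0.8483 mm.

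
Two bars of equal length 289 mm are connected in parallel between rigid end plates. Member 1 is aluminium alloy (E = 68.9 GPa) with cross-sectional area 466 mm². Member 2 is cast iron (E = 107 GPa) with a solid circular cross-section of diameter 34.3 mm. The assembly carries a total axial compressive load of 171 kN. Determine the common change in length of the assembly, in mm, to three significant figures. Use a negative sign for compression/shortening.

A_2 = 924 mm².
Equal strain + equilibrium ⇒ each member carries load in proportion to AE: A₁E₁ = 32110000 N, A₂E₂ = 98870000 N, ΣAE = 131000000 N.
δ = PL/ΣAE = -171000·289/131000000 = -0.3773 mm.

-0.377 mm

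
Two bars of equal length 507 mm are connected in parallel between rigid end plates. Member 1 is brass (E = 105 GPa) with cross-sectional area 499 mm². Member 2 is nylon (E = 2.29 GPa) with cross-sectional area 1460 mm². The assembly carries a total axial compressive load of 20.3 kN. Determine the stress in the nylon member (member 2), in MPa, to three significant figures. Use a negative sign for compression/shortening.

Equal strain + equilibrium ⇒ each member carries load in proportion to AE: A₁E₁ = 52400000 N, A₂E₂ = 3343000 N, ΣAE = 55740000 N.
σ₂ = P·E₂/ΣAE = -20300·2290/55740000 = -0.834 MPa.

-0.834 MPa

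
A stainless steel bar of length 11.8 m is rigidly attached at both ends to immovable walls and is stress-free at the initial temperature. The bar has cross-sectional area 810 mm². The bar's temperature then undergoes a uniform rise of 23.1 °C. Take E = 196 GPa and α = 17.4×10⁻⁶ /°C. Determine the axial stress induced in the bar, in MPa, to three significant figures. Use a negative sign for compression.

Free thermal expansion αLΔT = 17.4e-6 · 11800 · 23.1 = 4.743 mm.
The walls impose strain ε = −(4.743)/11800 = -4.0194e-04; σ = Eε = 196000 · -4.0194e-04 = -78.78 MPa.

-78.8 MPa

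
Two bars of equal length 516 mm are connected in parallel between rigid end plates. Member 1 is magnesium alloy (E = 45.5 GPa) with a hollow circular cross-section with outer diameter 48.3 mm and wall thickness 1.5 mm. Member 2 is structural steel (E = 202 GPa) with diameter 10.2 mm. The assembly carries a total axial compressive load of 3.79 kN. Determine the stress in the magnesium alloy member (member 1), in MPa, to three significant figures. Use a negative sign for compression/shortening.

-6.50 MPa

A_1 = 220.5 mm².
A_2 = 81.71 mm².
Equal strain + equilibrium ⇒ each member carries load in proportion to AE: A₁E₁ = 10030000 N, A₂E₂ = 16510000 N, ΣAE = 26540000 N.
σ₁ = P·E₁/ΣAE = -3790·45500/26540000 = -6.497 MPa.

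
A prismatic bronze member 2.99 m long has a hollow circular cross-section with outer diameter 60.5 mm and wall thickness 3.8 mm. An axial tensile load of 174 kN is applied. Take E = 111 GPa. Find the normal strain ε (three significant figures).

A = 676.9 mm².
σ = N/A = 257.1 MPa; ε = σ/E = 257.1/111000 = 2.316e-03.

0.00232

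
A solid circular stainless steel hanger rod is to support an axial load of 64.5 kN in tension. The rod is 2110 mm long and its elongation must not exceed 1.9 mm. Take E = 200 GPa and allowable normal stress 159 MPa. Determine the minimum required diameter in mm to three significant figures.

Required area A ≥ P/σ_allow = 64500/159 = 405.7 mm².
For a solid circular section, d ≥ √(4A/π) = 22.73 mm.
Elongation limit: A ≥ PL/(Eδ_allow) = 64500·2110/(200000·1.9) = 358.1 mm² ⇒ d ≥ 21.35 mm.
The stress limit governs.

22.7 mm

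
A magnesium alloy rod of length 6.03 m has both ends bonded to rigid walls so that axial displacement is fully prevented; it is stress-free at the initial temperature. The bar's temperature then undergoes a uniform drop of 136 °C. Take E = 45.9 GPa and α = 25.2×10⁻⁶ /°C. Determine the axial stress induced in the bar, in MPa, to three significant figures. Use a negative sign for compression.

Free thermal expansion αLΔT = 25.2e-6 · 6030 · -136 = -20.67 mm.
The walls impose strain ε = −(-20.67)/6030 = 3.4272e-03; σ = Eε = 45900 · 3.4272e-03 = 157.3 MPa.

157 MPa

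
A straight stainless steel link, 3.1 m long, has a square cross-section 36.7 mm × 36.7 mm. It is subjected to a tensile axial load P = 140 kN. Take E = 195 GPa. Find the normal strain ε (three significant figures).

5.33e-04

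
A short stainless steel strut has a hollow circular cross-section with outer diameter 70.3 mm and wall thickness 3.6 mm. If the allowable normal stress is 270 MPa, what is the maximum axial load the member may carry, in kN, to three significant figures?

A = 754.4 mm².
P_max = σ_allow · A = 270 · 754.4 = 203700 N = 203.7 kN.

204 kN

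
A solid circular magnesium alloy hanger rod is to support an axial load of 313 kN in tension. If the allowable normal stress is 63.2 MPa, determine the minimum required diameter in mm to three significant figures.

79.4 mm

Required area A ≥ P/σ_allow = 313000/63.2 = 4953 mm².
For a solid circular section, d ≥ √(4A/π) = 79.41 mm.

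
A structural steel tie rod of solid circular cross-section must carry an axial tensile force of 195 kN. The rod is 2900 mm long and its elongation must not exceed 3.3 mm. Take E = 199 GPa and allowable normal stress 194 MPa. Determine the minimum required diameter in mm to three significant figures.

35.8 mm

Required area A ≥ P/σ_allow = 195000/194 = 1005 mm².
For a solid circular section, d ≥ √(4A/π) = 35.77 mm.
Elongation limit: A ≥ PL/(Eδ_allow) = 195000·2900/(199000·3.3) = 861.1 mm² ⇒ d ≥ 33.11 mm.
The stress limit governs.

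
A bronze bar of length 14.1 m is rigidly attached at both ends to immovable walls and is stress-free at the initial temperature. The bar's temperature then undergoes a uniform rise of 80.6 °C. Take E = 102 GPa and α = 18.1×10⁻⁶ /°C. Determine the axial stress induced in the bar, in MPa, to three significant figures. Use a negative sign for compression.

Free thermal expansion αLΔT = 18.1e-6 · 14100 · 80.6 = 20.57 mm.
The walls impose strain ε = −(20.57)/14100 = -1.4589e-03; σ = Eε = 102000 · -1.4589e-03 = -148.8 MPa.

-149 MPa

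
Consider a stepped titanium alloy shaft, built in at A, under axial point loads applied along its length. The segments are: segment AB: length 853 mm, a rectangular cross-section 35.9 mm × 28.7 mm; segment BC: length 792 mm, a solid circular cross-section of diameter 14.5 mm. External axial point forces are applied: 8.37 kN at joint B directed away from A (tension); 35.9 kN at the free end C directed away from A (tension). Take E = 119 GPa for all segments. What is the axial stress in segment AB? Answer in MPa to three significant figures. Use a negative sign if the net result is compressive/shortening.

43.0 MPa

Internal axial forces (sectioning from the free end, tension +): N_BC = 35.9 kN, N_AB = 44.27 kN.
A_AB = 1030 mm².
σ_AB = N_AB/A_AB = 44270/1030 = 42.97 MPa.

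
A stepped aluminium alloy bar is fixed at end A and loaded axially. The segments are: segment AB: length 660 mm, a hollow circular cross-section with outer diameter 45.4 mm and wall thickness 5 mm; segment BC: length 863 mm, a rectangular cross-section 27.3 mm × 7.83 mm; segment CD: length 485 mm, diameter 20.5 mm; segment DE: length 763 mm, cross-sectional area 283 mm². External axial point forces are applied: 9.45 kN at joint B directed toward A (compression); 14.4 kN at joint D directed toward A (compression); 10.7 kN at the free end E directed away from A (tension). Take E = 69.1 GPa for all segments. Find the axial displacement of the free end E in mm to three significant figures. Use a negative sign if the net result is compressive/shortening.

-0.0753 mm

Internal axial forces (sectioning from the free end, tension +): N_DE = 10.7 kN, N_CD = -3.7 kN, N_BC = -3.7 kN, N_AB = -13.15 kN.
A_AB = 634.6 mm².
A_BC = 213.8 mm².
A_CD = 330.1 mm².
δ_AB = -13150·660/(634.6·69100) = -0.1979 mm
δ_BC = -3700·863/(213.8·69100) = -0.2162 mm
δ_CD = -3700·485/(330.1·69100) = -0.07868 mm
δ_DE = 10700·763/(283·69100) = 0.4175 mm
δ = Σδ_i = -0.07529 mm.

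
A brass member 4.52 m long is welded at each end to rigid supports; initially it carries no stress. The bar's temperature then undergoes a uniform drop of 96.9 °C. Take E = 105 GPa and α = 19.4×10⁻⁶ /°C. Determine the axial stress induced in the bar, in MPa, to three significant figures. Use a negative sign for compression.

197 MPa

Free thermal expansion αLΔT = 19.4e-6 · 4520 · -96.9 = -8.497 mm.
The walls impose strain ε = −(-8.497)/4520 = 1.8799e-03; σ = Eε = 105000 · 1.8799e-03 = 197.4 MPa.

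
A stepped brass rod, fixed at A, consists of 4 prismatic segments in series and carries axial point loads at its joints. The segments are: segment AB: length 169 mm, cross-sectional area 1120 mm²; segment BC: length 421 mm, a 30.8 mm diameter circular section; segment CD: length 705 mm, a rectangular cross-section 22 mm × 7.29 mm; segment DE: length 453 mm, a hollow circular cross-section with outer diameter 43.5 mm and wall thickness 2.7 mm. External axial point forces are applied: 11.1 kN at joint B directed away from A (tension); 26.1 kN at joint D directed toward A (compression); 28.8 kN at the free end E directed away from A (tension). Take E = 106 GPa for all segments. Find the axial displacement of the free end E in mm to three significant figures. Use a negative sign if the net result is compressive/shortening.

Internal axial forces (sectioning from the free end, tension +): N_DE = 28.8 kN, N_CD = 2.7 kN, N_BC = 2.7 kN, N_AB = 13.8 kN.
A_BC = 745.1 mm².
A_CD = 160.4 mm².
A_DE = 346.1 mm².
δ_AB = 13800·169/(1120·106000) = 0.01964 mm
δ_BC = 2700·421/(745.1·106000) = 0.01439 mm
δ_CD = 2700·705/(160.4·106000) = 0.112 mm
δ_DE = 28800·453/(346.1·106000) = 0.3556 mm
δ = Σδ_i = 0.5016 mm.

0.502 mm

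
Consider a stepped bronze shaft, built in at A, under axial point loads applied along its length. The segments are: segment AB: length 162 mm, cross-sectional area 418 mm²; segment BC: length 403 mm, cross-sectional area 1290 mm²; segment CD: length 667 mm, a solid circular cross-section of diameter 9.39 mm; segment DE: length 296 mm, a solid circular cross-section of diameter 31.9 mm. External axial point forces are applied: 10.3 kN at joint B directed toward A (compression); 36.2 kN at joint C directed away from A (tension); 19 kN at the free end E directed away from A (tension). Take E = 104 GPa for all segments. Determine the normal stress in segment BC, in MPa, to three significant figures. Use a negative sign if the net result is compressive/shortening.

42.8 MPa

Internal axial forces (sectioning from the free end, tension +): N_DE = 19 kN, N_CD = 19 kN, N_BC = 55.2 kN, N_AB = 44.9 kN.
σ_BC = N_BC/A_BC = 55200/1290 = 42.79 MPa.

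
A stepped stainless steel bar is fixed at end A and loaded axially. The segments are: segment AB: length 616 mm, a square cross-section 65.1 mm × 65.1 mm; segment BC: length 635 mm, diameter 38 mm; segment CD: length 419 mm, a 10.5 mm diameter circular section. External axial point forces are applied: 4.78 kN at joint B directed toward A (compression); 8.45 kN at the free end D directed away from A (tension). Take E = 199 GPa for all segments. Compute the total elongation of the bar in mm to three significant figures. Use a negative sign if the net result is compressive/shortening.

0.232 mm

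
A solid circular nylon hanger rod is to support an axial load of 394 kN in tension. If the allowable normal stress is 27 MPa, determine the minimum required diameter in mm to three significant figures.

Required area A ≥ P/σ_allow = 394000/27 = 14590 mm².
For a solid circular section, d ≥ √(4A/π) = 136.3 mm.

136 mm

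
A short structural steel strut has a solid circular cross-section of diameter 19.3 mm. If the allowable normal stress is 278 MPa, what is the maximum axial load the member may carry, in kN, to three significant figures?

81.3 kN

A = 292.6 mm².
P_max = σ_allow · A = 278 · 292.6 = 81330 N = 81.33 kN.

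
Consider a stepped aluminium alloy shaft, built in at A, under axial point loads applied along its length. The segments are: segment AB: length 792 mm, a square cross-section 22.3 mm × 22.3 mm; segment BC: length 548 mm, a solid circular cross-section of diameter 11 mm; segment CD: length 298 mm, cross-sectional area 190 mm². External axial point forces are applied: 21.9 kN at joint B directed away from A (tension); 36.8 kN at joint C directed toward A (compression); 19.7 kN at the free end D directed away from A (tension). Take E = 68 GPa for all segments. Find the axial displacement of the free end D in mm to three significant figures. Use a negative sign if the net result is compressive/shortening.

Internal axial forces (sectioning from the free end, tension +): N_CD = 19.7 kN, N_BC = -17.1 kN, N_AB = 4.8 kN.
A_AB = 497.3 mm².
A_BC = 95.03 mm².
δ_AB = 4800·792/(497.3·68000) = 0.1124 mm
δ_BC = -17100·548/(95.03·68000) = -1.45 mm
δ_CD = 19700·298/(190·68000) = 0.4544 mm
δ = Σδ_i = -0.8833 mm.

-0.883 mm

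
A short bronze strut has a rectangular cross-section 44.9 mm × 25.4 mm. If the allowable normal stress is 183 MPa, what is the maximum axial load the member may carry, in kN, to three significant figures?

209 kN

A = 1140 mm².
P_max = σ_allow · A = 183 · 1140 = 208700 N = 208.7 kN.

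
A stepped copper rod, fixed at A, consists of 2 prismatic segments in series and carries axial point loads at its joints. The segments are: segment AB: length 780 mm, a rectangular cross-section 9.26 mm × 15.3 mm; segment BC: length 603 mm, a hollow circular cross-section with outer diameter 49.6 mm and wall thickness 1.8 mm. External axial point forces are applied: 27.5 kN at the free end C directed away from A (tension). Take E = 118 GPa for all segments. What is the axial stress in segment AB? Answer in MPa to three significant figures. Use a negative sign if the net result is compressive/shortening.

Internal axial forces (sectioning from the free end, tension +): N_BC = 27.5 kN, N_AB = 27.5 kN.
A_AB = 141.7 mm².
σ_AB = N_AB/A_AB = 27500/141.7 = 194.1 MPa.

194 MPa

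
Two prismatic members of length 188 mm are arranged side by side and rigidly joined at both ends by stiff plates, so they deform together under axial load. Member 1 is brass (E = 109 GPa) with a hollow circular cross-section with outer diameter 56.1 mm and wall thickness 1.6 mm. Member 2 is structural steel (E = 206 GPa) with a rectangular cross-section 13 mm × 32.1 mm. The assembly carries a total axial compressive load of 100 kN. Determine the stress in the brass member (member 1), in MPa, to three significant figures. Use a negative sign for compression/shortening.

-94.1 MPa

A_1 = 273.9 mm².
A_2 = 417.3 mm².
Equal strain + equilibrium ⇒ each member carries load in proportion to AE: A₁E₁ = 29860000 N, A₂E₂ = 85960000 N, ΣAE = 115800000 N.
σ₁ = P·E₁/ΣAE = -100000·109000/115800000 = -94.11 MPa.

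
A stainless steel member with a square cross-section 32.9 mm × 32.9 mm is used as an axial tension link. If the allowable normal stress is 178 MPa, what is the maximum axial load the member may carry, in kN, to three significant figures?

193 kN

A = 1082 mm².
P_max = σ_allow · A = 178 · 1082 = 192700 N = 192.7 kN.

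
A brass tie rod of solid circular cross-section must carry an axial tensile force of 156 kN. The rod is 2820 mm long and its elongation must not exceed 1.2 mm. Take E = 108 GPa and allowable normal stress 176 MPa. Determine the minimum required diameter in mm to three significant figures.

Required area A ≥ P/σ_allow = 156000/176 = 886.4 mm².
For a solid circular section, d ≥ √(4A/π) = 33.59 mm.
Elongation limit: A ≥ PL/(Eδ_allow) = 156000·2820/(108000·1.2) = 3394 mm² ⇒ d ≥ 65.74 mm.
The elongation limit governs.

65.7 mm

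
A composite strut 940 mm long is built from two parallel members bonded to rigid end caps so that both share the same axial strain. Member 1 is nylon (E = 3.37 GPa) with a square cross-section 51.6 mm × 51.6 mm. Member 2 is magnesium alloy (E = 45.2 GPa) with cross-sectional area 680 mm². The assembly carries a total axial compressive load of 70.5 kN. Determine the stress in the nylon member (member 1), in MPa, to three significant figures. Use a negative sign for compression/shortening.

A_1 = 2663 mm².
Equal strain + equilibrium ⇒ each member carries load in proportion to AE: A₁E₁ = 8973000 N, A₂E₂ = 30740000 N, ΣAE = 39710000 N.
σ₁ = P·E₁/ΣAE = -70500·3370/39710000 = -5.983 MPa.

-5.98 MPa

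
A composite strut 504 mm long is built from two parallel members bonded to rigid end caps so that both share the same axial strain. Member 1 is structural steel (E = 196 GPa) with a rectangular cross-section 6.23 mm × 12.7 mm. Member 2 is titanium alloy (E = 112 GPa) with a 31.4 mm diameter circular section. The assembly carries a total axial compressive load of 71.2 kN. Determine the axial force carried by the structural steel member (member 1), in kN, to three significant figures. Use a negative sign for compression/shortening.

-10.8 kN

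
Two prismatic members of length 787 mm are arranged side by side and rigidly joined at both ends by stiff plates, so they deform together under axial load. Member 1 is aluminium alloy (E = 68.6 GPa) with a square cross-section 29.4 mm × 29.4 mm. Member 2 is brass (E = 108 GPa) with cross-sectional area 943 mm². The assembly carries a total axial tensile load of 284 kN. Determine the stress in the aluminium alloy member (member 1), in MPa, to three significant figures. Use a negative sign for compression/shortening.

121 MPa

A_1 = 864.4 mm².
Equal strain + equilibrium ⇒ each member carries load in proportion to AE: A₁E₁ = 59300000 N, A₂E₂ = 101800000 N, ΣAE = 161100000 N.
σ₁ = P·E₁/ΣAE = 284000·68600/161100000 = 120.9 MPa.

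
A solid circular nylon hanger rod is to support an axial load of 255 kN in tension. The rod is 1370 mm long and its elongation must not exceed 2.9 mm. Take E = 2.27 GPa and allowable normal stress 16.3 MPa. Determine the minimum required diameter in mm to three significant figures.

260 mm

Required area A ≥ P/σ_allow = 255000/16.3 = 15640 mm².
For a solid circular section, d ≥ √(4A/π) = 141.1 mm.
Elongation limit: A ≥ PL/(Eδ_allow) = 255000·1370/(2270·2.9) = 53070 mm² ⇒ d ≥ 259.9 mm.
The elongation limit governs.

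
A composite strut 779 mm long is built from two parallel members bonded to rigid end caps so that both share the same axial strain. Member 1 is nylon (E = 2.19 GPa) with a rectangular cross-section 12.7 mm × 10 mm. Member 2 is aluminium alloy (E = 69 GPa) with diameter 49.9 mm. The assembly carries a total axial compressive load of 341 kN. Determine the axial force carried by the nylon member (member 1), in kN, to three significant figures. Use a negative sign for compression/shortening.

-0.701 kN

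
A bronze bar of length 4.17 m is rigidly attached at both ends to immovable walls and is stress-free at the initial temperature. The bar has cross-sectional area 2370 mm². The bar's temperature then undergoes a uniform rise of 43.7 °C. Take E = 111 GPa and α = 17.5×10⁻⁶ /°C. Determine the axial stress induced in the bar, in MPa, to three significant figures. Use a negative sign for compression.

-84.9 MPa

Free thermal expansion αLΔT = 17.5e-6 · 4170 · 43.7 = 3.189 mm.
The walls impose strain ε = −(3.189)/4170 = -7.6475e-04; σ = Eε = 111000 · -7.6475e-04 = -84.89 MPa.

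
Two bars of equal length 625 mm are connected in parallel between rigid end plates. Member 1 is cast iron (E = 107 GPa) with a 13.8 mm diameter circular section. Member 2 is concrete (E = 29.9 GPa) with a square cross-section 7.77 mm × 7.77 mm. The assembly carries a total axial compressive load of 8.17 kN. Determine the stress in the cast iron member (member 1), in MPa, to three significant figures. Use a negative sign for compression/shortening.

-49.1 MPa

A_1 = 149.6 mm².
A_2 = 60.37 mm².
Equal strain + equilibrium ⇒ each member carries load in proportion to AE: A₁E₁ = 16000000 N, A₂E₂ = 1805000 N, ΣAE = 17810000 N.
σ₁ = P·E₁/ΣAE = -8170·107000/17810000 = -49.09 MPa.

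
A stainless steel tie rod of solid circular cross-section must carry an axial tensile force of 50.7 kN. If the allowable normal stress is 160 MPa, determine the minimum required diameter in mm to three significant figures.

Required area A ≥ P/σ_allow = 50700/160 = 316.9 mm².
For a solid circular section, d ≥ √(4A/π) = 20.09 mm.

20.1 mm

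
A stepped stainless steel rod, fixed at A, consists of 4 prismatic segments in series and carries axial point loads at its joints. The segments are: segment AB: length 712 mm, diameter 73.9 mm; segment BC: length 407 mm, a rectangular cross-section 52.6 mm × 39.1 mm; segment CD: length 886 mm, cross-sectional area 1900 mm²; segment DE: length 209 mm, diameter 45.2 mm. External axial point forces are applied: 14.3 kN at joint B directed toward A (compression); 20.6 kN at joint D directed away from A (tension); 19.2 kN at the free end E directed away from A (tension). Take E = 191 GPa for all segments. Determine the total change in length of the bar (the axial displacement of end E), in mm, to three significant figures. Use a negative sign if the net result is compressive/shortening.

0.174 mm

Internal axial forces (sectioning from the free end, tension +): N_DE = 19.2 kN, N_CD = 39.8 kN, N_BC = 39.8 kN, N_AB = 25.5 kN.
A_AB = 4289 mm².
A_BC = 2057 mm².
A_DE = 1605 mm².
δ_AB = 25500·712/(4289·191000) = 0.02216 mm
δ_BC = 39800·407/(2057·191000) = 0.04124 mm
δ_CD = 39800·886/(1900·191000) = 0.09717 mm
δ_DE = 19200·209/(1605·191000) = 0.01309 mm
δ = Σδ_i = 0.1737 mm.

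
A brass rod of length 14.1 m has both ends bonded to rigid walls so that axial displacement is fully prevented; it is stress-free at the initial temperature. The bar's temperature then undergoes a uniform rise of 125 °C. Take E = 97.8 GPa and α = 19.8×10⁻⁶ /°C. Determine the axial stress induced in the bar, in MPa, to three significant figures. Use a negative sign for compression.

-242 MPa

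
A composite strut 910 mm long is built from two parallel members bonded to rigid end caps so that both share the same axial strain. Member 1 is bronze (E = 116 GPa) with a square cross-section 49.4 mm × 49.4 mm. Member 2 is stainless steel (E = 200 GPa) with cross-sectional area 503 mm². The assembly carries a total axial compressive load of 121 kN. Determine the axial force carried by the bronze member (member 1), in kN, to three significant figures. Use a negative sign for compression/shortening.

A_1 = 2440 mm².
Equal strain + equilibrium ⇒ each member carries load in proportion to AE: A₁E₁ = 283100000 N, A₂E₂ = 100600000 N, ΣAE = 383700000 N.
F₁ = P·A₁E₁/ΣAE = -121000·283100000/383700000 = -89270 N.

-89.3 kN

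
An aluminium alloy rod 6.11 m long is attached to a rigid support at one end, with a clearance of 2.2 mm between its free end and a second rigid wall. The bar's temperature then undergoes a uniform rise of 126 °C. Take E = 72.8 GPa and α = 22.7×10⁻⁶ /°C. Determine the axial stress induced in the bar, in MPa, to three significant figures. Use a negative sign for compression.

-182 MPa

Free thermal expansion αLΔT = 22.7e-6 · 6110 · 126 = 17.48 mm.
The walls engage after the gap closes; constrained expansion = 17.48 − 2.2 = 15.28 mm.
The walls impose strain ε = −(15.28)/6110 = -2.5001e-03; σ = Eε = 72800 · -2.5001e-03 = -182 MPa.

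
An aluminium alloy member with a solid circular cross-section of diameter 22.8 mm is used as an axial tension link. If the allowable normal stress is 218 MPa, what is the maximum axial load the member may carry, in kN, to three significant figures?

89.0 kN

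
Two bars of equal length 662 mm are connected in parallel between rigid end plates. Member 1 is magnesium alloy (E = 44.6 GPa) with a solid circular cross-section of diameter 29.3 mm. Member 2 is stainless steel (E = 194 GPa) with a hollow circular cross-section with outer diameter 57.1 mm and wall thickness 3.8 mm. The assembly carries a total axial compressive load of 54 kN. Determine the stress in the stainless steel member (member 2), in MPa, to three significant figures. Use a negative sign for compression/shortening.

-68.2 MPa

A_1 = 674.3 mm².
A_2 = 636.3 mm².
Equal strain + equilibrium ⇒ each member carries load in proportion to AE: A₁E₁ = 30070000 N, A₂E₂ = 123400000 N, ΣAE = 153500000 N.
σ₂ = P·E₂/ΣAE = -54000·194000/153500000 = -68.24 MPa.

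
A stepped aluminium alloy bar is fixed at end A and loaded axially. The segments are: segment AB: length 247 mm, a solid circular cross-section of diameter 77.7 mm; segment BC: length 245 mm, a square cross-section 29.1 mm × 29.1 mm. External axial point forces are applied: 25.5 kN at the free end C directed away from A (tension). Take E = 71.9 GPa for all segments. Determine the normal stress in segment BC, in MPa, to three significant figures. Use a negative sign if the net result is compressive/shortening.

30.1 MPa

Internal axial forces (sectioning from the free end, tension +): N_BC = 25.5 kN, N_AB = 25.5 kN.
A_BC = 846.8 mm².
σ_BC = N_BC/A_BC = 25500/846.8 = 30.11 MPa.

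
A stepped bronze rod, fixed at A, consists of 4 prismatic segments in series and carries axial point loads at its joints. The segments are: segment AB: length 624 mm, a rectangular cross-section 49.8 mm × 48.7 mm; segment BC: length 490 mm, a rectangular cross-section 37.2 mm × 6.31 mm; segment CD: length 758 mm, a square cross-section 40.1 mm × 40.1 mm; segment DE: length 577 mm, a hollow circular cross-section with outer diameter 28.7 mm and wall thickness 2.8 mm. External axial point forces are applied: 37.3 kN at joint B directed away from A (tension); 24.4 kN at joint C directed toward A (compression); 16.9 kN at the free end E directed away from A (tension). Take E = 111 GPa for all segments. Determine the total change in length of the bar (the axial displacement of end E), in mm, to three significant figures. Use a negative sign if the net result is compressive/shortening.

Internal axial forces (sectioning from the free end, tension +): N_DE = 16.9 kN, N_CD = 16.9 kN, N_BC = -7.5 kN, N_AB = 29.8 kN.
A_AB = 2425 mm².
A_BC = 234.7 mm².
A_CD = 1608 mm².
A_DE = 227.8 mm².
δ_AB = 29800·624/(2425·111000) = 0.06907 mm
δ_BC = -7500·490/(234.7·111000) = -0.141 mm
δ_CD = 16900·758/(1608·111000) = 0.07177 mm
δ_DE = 16900·577/(227.8·111000) = 0.3856 mm
δ = Σδ_i = 0.3854 mm.

0.385 mm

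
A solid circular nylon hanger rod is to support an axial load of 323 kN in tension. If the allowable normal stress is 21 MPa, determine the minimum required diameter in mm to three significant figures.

Required area A ≥ P/σ_allow = 323000/21 = 15380 mm².
For a solid circular section, d ≥ √(4A/π) = 139.9 mm.

140 mm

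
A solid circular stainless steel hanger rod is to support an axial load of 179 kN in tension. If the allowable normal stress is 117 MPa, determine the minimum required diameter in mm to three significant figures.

44.1 mm

Required area A ≥ P/σ_allow = 179000/117 = 1530 mm².
For a solid circular section, d ≥ √(4A/π) = 44.14 mm.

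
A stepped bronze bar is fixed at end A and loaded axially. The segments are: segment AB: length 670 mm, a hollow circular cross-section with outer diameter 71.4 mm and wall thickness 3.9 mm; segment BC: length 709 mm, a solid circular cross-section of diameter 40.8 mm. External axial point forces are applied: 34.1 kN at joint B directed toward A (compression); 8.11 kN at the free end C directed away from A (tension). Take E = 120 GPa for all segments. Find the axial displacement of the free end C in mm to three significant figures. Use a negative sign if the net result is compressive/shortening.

Internal axial forces (sectioning from the free end, tension +): N_BC = 8.11 kN, N_AB = -25.99 kN.
A_AB = 827 mm².
A_BC = 1307 mm².
δ_AB = -25990·670/(827·120000) = -0.1755 mm
δ_BC = 8110·709/(1307·120000) = 0.03665 mm
δ = Σδ_i = -0.1388 mm.

-0.139 mm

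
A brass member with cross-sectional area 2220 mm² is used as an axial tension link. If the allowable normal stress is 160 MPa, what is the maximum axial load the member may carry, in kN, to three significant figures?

P_max = σ_allow · A = 160 · 2220 = 355200 N = 355.2 kN.

355 kN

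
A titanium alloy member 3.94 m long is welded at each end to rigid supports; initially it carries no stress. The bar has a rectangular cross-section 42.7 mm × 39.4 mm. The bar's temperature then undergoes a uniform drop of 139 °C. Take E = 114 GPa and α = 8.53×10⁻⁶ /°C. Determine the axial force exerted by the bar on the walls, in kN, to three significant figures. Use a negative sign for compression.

227 kN

Free thermal expansion αLΔT = 8.53e-6 · 3940 · -139 = -4.672 mm.
The walls impose strain ε = −(-4.672)/3940 = 1.1857e-03; σ = Eε = 114000 · 1.1857e-03 = 135.2 MPa.
Wall reaction R = σ·A = 135.2·1682 = 227400 N = 227.4 kN.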